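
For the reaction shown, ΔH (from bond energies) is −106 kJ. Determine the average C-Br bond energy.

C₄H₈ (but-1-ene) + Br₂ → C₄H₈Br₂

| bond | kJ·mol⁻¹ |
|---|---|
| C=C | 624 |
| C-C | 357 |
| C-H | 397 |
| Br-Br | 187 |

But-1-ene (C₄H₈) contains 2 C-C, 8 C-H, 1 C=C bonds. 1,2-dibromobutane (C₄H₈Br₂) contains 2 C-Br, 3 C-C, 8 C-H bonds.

Let D be the C-Br bond energy.
Σ(broken) = 1×187 + 2×357 + 8×397 + 1×624 = 4701
Σ(formed) = 2×D + 3×357 + 8×397 = 4247 + 2D
ΔH = Σ(broken) − Σ(formed) = (4701) − (4247 + 2D) = +454 − 2D
Setting this equal to −106 kJ gives 2D = 560, so D = 280 kJ/mol.

D(C-Br) ≈ 280 kJ/mol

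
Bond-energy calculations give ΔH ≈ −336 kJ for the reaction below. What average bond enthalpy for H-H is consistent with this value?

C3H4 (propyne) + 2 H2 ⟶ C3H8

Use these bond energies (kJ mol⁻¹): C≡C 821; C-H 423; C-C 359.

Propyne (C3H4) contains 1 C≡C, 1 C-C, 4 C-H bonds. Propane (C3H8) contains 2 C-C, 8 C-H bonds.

Let D be the H-H bond energy.
Σ(broken) = 1×821 + 1×359 + 4×423 + 2×D = 2872 + 2D
Σ(formed) = 2×359 + 8×423 = 4102
ΔH = Σ(broken) − Σ(formed) = (2872 + 2D) − (4102) = −1230 + 2D
Setting this equal to −336 kJ gives 2D = 894, so D = 447 kJ/mol.

D(H-H) ≈ 447 kJ/mol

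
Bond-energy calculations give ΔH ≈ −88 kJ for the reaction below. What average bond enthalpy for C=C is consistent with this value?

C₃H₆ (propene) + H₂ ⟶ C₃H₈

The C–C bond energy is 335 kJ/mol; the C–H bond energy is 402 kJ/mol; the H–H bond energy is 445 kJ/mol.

D(C=C) ≈ 606 kJ/mol

Let D be the C=C bond energy.
Σ(broken) = 1×335 + 6×402 + 1×D + 1×445 = 3192 + D
Σ(formed) = 2×335 + 8×402 = 3886
ΔH = Σ(broken) − Σ(formed) = (3192 + D) − (3886) = −694 + D
Setting this equal to −88 kJ gives D = 606 kJ/mol.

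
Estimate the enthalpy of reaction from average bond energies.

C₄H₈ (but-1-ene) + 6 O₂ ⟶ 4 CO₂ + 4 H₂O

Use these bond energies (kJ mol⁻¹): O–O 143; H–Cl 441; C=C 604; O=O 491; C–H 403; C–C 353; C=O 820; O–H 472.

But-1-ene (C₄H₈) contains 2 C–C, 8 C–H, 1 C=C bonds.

ΔH ≈ −2856 kJ

Bonds broken (reactants):
  C–C: 2 × 353 = 706
  C–H: 8 × 403 = 3224
  C=C: 1 × 604 = 604
  O=O: 6 × 491 = 2946
  Σ(broken) = 7480 kJ
Bonds formed (products):
  C=O: 8 × 820 = 6560
  O–H: 8 × 472 = 3776
  Σ(formed) = 10336 kJ
ΔH = Σ(broken) − Σ(formed) = 7480 − 10336 = −2856 kJ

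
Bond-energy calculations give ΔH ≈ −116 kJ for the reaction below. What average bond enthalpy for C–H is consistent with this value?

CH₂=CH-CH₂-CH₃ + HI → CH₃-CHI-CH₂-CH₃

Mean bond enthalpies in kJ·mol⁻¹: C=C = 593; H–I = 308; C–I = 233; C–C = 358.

D(C–H) ≈ 426 kJ/mol

Let D be the C–H bond energy.
Σ(broken) = 2×358 + 8×D + 1×593 + 1×308 = 1617 + 8D
Σ(formed) = 3×358 + 9×D + 1×233 = 1307 + 9D
ΔH = Σ(broken) − Σ(formed) = (1617 + 8D) − (1307 + 9D) = +310 − D
Setting this equal to −116 kJ gives D = 426 kJ/mol.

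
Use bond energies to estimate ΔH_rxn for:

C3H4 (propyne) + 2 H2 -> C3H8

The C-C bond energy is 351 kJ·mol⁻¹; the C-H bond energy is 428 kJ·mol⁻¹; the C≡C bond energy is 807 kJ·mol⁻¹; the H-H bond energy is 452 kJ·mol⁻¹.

ΔH ≈ −352 kJ

Bonds broken (reactants):
  C≡C: 1 × 807 = 807
  C-C: 1 × 351 = 351
  C-H: 4 × 428 = 1712
  H-H: 2 × 452 = 904
  Σ(broken) = 3774 kJ
Bonds formed (products):
  C-C: 2 × 351 = 702
  C-H: 8 × 428 = 3424
  Σ(formed) = 4126 kJ
ΔH = Σ(broken) − Σ(formed) = 3774 − 4126 = −352 kJ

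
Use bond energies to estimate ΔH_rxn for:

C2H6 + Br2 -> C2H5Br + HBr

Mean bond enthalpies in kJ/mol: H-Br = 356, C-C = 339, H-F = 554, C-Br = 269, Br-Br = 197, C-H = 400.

Bonds broken (reactants):
  Br-Br: 1 × 197 = 197
  C-C: 1 × 339 = 339
  C-H: 6 × 400 = 2400
  Σ(broken) = 2936 kJ
Bonds formed (products):
  C-Br: 1 × 269 = 269
  C-C: 1 × 339 = 339
  C-H: 5 × 400 = 2000
  H-Br: 1 × 356 = 356
  Σ(formed) = 2964 kJ
ΔH = Σ(broken) − Σ(formed) = 2936 − 2964 = −28 kJ

ΔH ≈ −28 kJ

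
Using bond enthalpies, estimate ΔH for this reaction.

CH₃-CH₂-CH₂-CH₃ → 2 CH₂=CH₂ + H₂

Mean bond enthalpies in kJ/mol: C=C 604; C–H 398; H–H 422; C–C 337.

ΔH ≈ +177 kJ

Bonds broken (reactants):
  C–C: 3 × 337 = 1011
  C–H: 10 × 398 = 3980
  Σ(broken) = 4991 kJ
Bonds formed (products):
  C–H: 8 × 398 = 3184
  C=C: 2 × 604 = 1208
  H–H: 1 × 422 = 422
  Σ(formed) = 4814 kJ
ΔH = Σ(broken) − Σ(formed) = 4991 − 4814 = +177 kJ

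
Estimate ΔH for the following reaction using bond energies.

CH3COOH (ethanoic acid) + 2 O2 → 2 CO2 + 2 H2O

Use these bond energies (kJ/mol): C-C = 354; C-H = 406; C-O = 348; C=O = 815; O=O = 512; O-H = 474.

ΔH ≈ −923 kJ

Bonds broken (reactants):
  C-C: 1 × 354 = 354
  C-H: 3 × 406 = 1218
  C-O: 1 × 348 = 348
  C=O: 1 × 815 = 815
  O-H: 1 × 474 = 474
  O=O: 2 × 512 = 1024
  Σ(broken) = 4233 kJ
Bonds formed (products):
  C=O: 4 × 815 = 3260
  O-H: 4 × 474 = 1896
  Σ(formed) = 5156 kJ
ΔH = Σ(broken) − Σ(formed) = 4233 − 5156 = −923 kJ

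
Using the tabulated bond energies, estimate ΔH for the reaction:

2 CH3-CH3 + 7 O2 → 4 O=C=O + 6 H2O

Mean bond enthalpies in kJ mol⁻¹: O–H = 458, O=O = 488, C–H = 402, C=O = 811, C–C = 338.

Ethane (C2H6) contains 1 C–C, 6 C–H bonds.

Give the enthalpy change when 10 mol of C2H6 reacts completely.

ΔH = −15340 kJ

Bonds broken (reactants):
  C–C: 2 × 338 = 676
  C–H: 12 × 402 = 4824
  O=O: 7 × 488 = 3416
  Σ(broken) = 8916 kJ
Bonds formed (products):
  C=O: 8 × 811 = 6488
  O–H: 12 × 458 = 5496
  Σ(formed) = 11984 kJ
ΔH = Σ(broken) − Σ(formed) = 8916 − 11984 = −3068 kJ
For 5× the reaction as written: 5 × (−3068) = −15340 kJ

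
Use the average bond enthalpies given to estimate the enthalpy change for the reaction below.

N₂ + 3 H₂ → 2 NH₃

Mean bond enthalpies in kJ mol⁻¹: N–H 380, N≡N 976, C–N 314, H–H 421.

ΔH ≈ −41 kJ

Bonds broken (reactants):
  H–H: 3 × 421 = 1263
  N≡N: 1 × 976 = 976
  Σ(broken) = 2239 kJ
Bonds formed (products):
  N–H: 6 × 380 = 2280
  Σ(formed) = 2280 kJ
ΔH = Σ(broken) − Σ(formed) = 2239 − 2280 = −41 kJ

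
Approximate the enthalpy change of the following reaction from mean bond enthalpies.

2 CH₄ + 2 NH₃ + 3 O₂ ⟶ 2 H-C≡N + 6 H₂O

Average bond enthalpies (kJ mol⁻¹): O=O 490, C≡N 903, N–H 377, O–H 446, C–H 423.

ΔH ≈ −888 kJ

Bonds broken (reactants):
  C–H: 8 × 423 = 3384
  N–H: 6 × 377 = 2262
  O=O: 3 × 490 = 1470
  Σ(broken) = 7116 kJ
Bonds formed (products):
  C≡N: 2 × 903 = 1806
  C–H: 2 × 423 = 846
  O–H: 12 × 446 = 5352
  Σ(formed) = 8004 kJ
ΔH = Σ(broken) − Σ(formed) = 7116 − 8004 = −888 kJ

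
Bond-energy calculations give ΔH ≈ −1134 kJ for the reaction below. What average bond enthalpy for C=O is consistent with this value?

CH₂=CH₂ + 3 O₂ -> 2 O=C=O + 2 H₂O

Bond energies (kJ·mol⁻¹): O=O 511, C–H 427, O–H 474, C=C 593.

Let D be the C=O bond energy.
Σ(broken) = 4×427 + 1×593 + 3×511 = 3834
Σ(formed) = 4×D + 4×474 = 1896 + 4D
ΔH = Σ(broken) − Σ(formed) = (3834) − (1896 + 4D) = +1938 − 4D
Setting this equal to −1134 kJ gives 4D = 3072, so D = 768 kJ/mol.

D(C=O) ≈ 768 kJ/mol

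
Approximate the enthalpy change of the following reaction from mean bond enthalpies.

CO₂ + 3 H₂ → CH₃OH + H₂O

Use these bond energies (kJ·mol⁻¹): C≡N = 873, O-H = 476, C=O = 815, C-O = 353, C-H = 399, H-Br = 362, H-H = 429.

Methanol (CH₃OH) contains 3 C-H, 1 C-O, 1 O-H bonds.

Bonds broken (reactants):
  C=O: 2 × 815 = 1630
  H-H: 3 × 429 = 1287
  Σ(broken) = 2917 kJ
Bonds formed (products):
  C-H: 3 × 399 = 1197
  C-O: 1 × 353 = 353
  O-H: 3 × 476 = 1428
  Σ(formed) = 2978 kJ
ΔH = Σ(broken) − Σ(formed) = 2917 − 2978 = −61 kJ

ΔH ≈ −61 kJ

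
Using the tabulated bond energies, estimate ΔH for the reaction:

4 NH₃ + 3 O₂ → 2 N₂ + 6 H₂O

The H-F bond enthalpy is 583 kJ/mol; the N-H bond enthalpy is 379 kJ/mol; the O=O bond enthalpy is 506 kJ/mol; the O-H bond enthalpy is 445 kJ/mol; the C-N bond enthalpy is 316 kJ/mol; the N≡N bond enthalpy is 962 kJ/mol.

Bonds broken (reactants):
  N-H: 12 × 379 = 4548
  O=O: 3 × 506 = 1518
  Σ(broken) = 6066 kJ
Bonds formed (products):
  N≡N: 2 × 962 = 1924
  O-H: 12 × 445 = 5340
  Σ(formed) = 7264 kJ
ΔH = Σ(broken) − Σ(formed) = 6066 − 7264 = −1198 kJ

ΔH ≈ −1198 kJ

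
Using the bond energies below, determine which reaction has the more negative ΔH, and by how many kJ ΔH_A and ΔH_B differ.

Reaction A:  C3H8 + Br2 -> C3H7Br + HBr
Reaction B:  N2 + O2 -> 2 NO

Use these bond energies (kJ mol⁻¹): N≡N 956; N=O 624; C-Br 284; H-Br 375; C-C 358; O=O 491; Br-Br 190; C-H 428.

Reaction A:
  Bonds broken (reactants):
    Br-Br: 1 × 190 = 190
    C-C: 2 × 358 = 716
    C-H: 8 × 428 = 3424
    Σ(broken) = 4330 kJ
  Bonds formed (products):
    C-Br: 1 × 284 = 284
    C-C: 2 × 358 = 716
    C-H: 7 × 428 = 2996
    H-Br: 1 × 375 = 375
    Σ(formed) = 4371 kJ
  ΔH_A = 4330 − 4371 = −41 kJ
Reaction B:
  Bonds broken (reactants):
    N≡N: 1 × 956 = 956
    O=O: 1 × 491 = 491
    Σ(broken) = 1447 kJ
  Bonds formed (products):
    N=O: 2 × 624 = 1248
    Σ(formed) = 1248 kJ
  ΔH_B = 1447 − 1248 = +199 kJ
ΔH_A − ΔH_B = −240 kJ, so reaction A has the more negative ΔH; |ΔH_A − ΔH_B| = 240 kJ.

Reaction A, by 240 kJ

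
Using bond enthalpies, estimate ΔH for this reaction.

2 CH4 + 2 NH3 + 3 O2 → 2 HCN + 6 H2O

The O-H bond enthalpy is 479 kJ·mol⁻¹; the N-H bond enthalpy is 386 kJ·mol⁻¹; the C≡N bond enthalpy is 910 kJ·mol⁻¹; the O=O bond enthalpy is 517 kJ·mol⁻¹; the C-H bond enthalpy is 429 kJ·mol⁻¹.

ΔH ≈ −1127 kJ

Bonds broken (reactants):
  C-H: 8 × 429 = 3432
  N-H: 6 × 386 = 2316
  O=O: 3 × 517 = 1551
  Σ(broken) = 7299 kJ
Bonds formed (products):
  C≡N: 2 × 910 = 1820
  C-H: 2 × 429 = 858
  O-H: 12 × 479 = 5748
  Σ(formed) = 8426 kJ
ΔH = Σ(broken) − Σ(formed) = 7299 − 8426 = −1127 kJ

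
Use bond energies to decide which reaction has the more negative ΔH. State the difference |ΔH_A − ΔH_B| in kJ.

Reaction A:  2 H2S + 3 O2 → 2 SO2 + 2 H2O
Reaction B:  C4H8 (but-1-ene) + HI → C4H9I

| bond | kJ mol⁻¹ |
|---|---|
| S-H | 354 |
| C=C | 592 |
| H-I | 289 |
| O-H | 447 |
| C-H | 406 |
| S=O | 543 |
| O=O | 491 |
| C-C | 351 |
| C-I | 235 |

Reaction A, by 960 kJ

Reaction A:
  Bonds broken (reactants):
    O=O: 3 × 491 = 1473
    S-H: 4 × 354 = 1416
    Σ(broken) = 2889 kJ
  Bonds formed (products):
    O-H: 4 × 447 = 1788
    S=O: 4 × 543 = 2172
    Σ(formed) = 3960 kJ
  ΔH_A = 2889 − 3960 = −1071 kJ
Reaction B:
  Bonds broken (reactants):
    C-C: 2 × 351 = 702
    C-H: 8 × 406 = 3248
    C=C: 1 × 592 = 592
    H-I: 1 × 289 = 289
    Σ(broken) = 4831 kJ
  Bonds formed (products):
    C-C: 3 × 351 = 1053
    C-H: 9 × 406 = 3654
    C-I: 1 × 235 = 235
    Σ(formed) = 4942 kJ
  ΔH_B = 4831 − 4942 = −111 kJ
ΔH_A − ΔH_B = −960 kJ, so reaction A has the more negative ΔH; |ΔH_A − ΔH_B| = 960 kJ.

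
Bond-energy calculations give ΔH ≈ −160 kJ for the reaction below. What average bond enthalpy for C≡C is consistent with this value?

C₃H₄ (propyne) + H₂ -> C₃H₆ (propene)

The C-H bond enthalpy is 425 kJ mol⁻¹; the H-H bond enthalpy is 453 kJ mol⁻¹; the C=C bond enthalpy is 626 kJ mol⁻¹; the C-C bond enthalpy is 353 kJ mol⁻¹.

D(C≡C) ≈ 863 kJ/mol

Let D be the C≡C bond energy.
Σ(broken) = 1×D + 1×353 + 4×425 + 1×453 = 2506 + D
Σ(formed) = 1×353 + 6×425 + 1×626 = 3529
ΔH = Σ(broken) − Σ(formed) = (2506 + D) − (3529) = −1023 + D
Setting this equal to −160 kJ gives D = 863 kJ/mol.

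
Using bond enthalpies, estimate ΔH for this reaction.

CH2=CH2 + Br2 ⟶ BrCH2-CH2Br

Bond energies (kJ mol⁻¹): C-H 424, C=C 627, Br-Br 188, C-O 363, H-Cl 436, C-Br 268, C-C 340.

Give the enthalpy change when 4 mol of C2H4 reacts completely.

ΔH = −244 kJ

Bonds broken (reactants):
  Br-Br: 1 × 188 = 188
  C-H: 4 × 424 = 1696
  C=C: 1 × 627 = 627
  Σ(broken) = 2511 kJ
Bonds formed (products):
  C-Br: 2 × 268 = 536
  C-C: 1 × 340 = 340
  C-H: 4 × 424 = 1696
  Σ(formed) = 2572 kJ
ΔH = Σ(broken) − Σ(formed) = 2511 − 2572 = −61 kJ
For 4× the reaction as written: 4 × (−61) = −244 kJ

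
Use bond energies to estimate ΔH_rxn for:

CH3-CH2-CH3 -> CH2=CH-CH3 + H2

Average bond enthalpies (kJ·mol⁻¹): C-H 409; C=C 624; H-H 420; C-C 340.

ΔH ≈ +114 kJ

Bonds broken (reactants):
  C-C: 2 × 340 = 680
  C-H: 8 × 409 = 3272
  Σ(broken) = 3952 kJ
Bonds formed (products):
  C-C: 1 × 340 = 340
  C-H: 6 × 409 = 2454
  C=C: 1 × 624 = 624
  H-H: 1 × 420 = 420
  Σ(formed) = 3838 kJ
ΔH = Σ(broken) − Σ(formed) = 3952 − 3838 = +114 kJ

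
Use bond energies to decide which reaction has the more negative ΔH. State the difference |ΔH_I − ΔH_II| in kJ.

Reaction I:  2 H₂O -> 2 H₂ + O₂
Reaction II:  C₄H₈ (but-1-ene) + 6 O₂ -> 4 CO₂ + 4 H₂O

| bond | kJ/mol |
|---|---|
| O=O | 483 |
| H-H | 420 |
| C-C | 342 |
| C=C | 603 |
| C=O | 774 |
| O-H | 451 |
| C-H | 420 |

Reaction I:
  Bonds broken (reactants):
    O-H: 4 × 451 = 1804
    Σ(broken) = 1804 kJ
  Bonds formed (products):
    H-H: 2 × 420 = 840
    O=O: 1 × 483 = 483
    Σ(formed) = 1323 kJ
  ΔH_I = 1804 − 1323 = +481 kJ
Reaction II:
  Bonds broken (reactants):
    C-C: 2 × 342 = 684
    C-H: 8 × 420 = 3360
    C=C: 1 × 603 = 603
    O=O: 6 × 483 = 2898
    Σ(broken) = 7545 kJ
  Bonds formed (products):
    C=O: 8 × 774 = 6192
    O-H: 8 × 451 = 3608
    Σ(formed) = 9800 kJ
  ΔH_II = 7545 − 9800 = −2255 kJ
ΔH_I − ΔH_II = +2736 kJ, so reaction II has the more negative ΔH; |ΔH_I − ΔH_II| = 2736 kJ.

Reaction II, by 2736 kJ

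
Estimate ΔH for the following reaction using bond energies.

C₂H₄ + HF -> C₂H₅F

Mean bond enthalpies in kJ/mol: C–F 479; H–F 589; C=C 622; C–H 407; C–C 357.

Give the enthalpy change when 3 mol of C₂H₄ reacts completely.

ΔH = −96 kJ

Bonds broken (reactants):
  C–H: 4 × 407 = 1628
  C=C: 1 × 622 = 622
  H–F: 1 × 589 = 589
  Σ(broken) = 2839 kJ
Bonds formed (products):
  C–C: 1 × 357 = 357
  C–F: 1 × 479 = 479
  C–H: 5 × 407 = 2035
  Σ(formed) = 2871 kJ
ΔH = Σ(broken) − Σ(formed) = 2839 − 2871 = −32 kJ
For 3× the reaction as written: 3 × (−32) = −96 kJ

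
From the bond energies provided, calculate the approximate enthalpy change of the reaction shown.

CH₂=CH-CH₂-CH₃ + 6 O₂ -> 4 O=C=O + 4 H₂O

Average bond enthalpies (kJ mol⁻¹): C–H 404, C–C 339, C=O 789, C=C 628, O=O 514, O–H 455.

ΔH ≈ −2330 kJ

Bonds broken (reactants):
  C–C: 2 × 339 = 678
  C–H: 8 × 404 = 3232
  C=C: 1 × 628 = 628
  O=O: 6 × 514 = 3084
  Σ(broken) = 7622 kJ
Bonds formed (products):
  C=O: 8 × 789 = 6312
  O–H: 8 × 455 = 3640
  Σ(formed) = 9952 kJ
ΔH = Σ(broken) − Σ(formed) = 7622 − 9952 = −2330 kJ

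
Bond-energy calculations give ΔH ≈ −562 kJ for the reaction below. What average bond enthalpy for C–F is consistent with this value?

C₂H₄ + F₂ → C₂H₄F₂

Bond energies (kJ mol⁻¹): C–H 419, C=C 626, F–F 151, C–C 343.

Let D be the C–F bond energy.
Σ(broken) = 4×419 + 1×626 + 1×151 = 2453
Σ(formed) = 1×343 + 2×D + 4×419 = 2019 + 2D
ΔH = Σ(broken) − Σ(formed) = (2453) − (2019 + 2D) = +434 − 2D
Setting this equal to −562 kJ gives 2D = 996, so D = 498 kJ/mol.

D(C–F) ≈ 498 kJ/mol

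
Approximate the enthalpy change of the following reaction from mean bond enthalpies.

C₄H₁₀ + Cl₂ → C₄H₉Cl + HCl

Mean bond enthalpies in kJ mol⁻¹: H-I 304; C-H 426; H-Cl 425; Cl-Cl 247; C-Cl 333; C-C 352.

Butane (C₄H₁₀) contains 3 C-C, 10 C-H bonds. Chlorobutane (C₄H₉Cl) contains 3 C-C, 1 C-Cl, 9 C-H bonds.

Bonds broken (reactants):
  C-C: 3 × 352 = 1056
  C-H: 10 × 426 = 4260
  Cl-Cl: 1 × 247 = 247
  Σ(broken) = 5563 kJ
Bonds formed (products):
  C-C: 3 × 352 = 1056
  C-Cl: 1 × 333 = 333
  C-H: 9 × 426 = 3834
  H-Cl: 1 × 425 = 425
  Σ(formed) = 5648 kJ
ΔH = Σ(broken) − Σ(formed) = 5563 − 5648 = −85 kJ

ΔH ≈ −85 kJ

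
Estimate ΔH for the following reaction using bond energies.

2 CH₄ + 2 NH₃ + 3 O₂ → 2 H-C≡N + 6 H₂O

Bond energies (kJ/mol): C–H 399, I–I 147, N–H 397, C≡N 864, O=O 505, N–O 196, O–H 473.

Bonds broken (reactants):
  C–H: 8 × 399 = 3192
  N–H: 6 × 397 = 2382
  O=O: 3 × 505 = 1515
  Σ(broken) = 7089 kJ
Bonds formed (products):
  C≡N: 2 × 864 = 1728
  C–H: 2 × 399 = 798
  O–H: 12 × 473 = 5676
  Σ(formed) = 8202 kJ
ΔH = Σ(broken) − Σ(formed) = 7089 − 8202 = −1113 kJ

ΔH ≈ −1113 kJ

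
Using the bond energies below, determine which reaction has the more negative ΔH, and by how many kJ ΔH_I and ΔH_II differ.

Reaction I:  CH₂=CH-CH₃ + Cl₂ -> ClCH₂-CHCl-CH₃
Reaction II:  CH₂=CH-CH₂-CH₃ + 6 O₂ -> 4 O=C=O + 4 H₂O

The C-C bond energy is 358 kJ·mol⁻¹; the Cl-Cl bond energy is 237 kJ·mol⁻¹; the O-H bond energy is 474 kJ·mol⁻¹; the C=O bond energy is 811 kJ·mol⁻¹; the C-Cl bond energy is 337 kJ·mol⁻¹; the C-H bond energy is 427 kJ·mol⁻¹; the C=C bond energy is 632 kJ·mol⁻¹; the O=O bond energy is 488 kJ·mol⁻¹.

Reaction II, by 2425 kJ

Reaction I:
  Bonds broken (reactants):
    C-C: 1 × 358 = 358
    C-H: 6 × 427 = 2562
    C=C: 1 × 632 = 632
    Cl-Cl: 1 × 237 = 237
    Σ(broken) = 3789 kJ
  Bonds formed (products):
    C-C: 2 × 358 = 716
    C-Cl: 2 × 337 = 674
    C-H: 6 × 427 = 2562
    Σ(formed) = 3952 kJ
  ΔH_I = 3789 − 3952 = −163 kJ
Reaction II:
  Bonds broken (reactants):
    C-C: 2 × 358 = 716
    C-H: 8 × 427 = 3416
    C=C: 1 × 632 = 632
    O=O: 6 × 488 = 2928
    Σ(broken) = 7692 kJ
  Bonds formed (products):
    C=O: 8 × 811 = 6488
    O-H: 8 × 474 = 3792
    Σ(formed) = 10280 kJ
  ΔH_II = 7692 − 10280 = −2588 kJ
ΔH_I − ΔH_II = +2425 kJ, so reaction II has the more negative ΔH; |ΔH_I − ΔH_II| = 2425 kJ.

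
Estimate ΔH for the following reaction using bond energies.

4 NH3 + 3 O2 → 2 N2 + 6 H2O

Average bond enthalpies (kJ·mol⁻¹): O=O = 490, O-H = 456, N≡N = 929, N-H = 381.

ΔH ≈ −1288 kJ

Bonds broken (reactants):
  N-H: 12 × 381 = 4572
  O=O: 3 × 490 = 1470
  Σ(broken) = 6042 kJ
Bonds formed (products):
  N≡N: 2 × 929 = 1858
  O-H: 12 × 456 = 5472
  Σ(formed) = 7330 kJ
ΔH = Σ(broken) − Σ(formed) = 6042 − 7330 = −1288 kJ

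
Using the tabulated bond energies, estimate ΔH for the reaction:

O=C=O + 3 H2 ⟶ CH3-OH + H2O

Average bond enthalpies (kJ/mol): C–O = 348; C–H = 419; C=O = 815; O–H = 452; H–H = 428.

Bonds broken (reactants):
  C=O: 2 × 815 = 1630
  H–H: 3 × 428 = 1284
  Σ(broken) = 2914 kJ
Bonds formed (products):
  C–H: 3 × 419 = 1257
  C–O: 1 × 348 = 348
  O–H: 3 × 452 = 1356
  Σ(formed) = 2961 kJ
ΔH = Σ(broken) − Σ(formed) = 2914 − 2961 = −47 kJ

ΔH ≈ −47 kJ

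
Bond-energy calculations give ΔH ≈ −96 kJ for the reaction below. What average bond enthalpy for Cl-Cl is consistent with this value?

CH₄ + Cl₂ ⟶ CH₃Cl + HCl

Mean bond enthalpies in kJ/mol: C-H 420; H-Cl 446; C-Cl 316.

D(Cl-Cl) ≈ 246 kJ/mol

Let D be the Cl-Cl bond energy.
Σ(broken) = 4×420 + 1×D = 1680 + D
Σ(formed) = 1×316 + 3×420 + 1×446 = 2022
ΔH = Σ(broken) − Σ(formed) = (1680 + D) − (2022) = −342 + D
Setting this equal to −96 kJ gives D = 246 kJ/mol.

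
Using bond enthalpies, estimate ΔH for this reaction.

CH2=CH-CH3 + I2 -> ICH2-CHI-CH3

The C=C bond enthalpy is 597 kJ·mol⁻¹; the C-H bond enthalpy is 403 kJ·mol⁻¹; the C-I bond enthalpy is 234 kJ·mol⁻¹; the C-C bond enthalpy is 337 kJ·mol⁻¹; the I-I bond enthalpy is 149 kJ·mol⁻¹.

ΔH ≈ −59 kJ

Bonds broken (reactants):
  C-C: 1 × 337 = 337
  C-H: 6 × 403 = 2418
  C=C: 1 × 597 = 597
  I-I: 1 × 149 = 149
  Σ(broken) = 3501 kJ
Bonds formed (products):
  C-C: 2 × 337 = 674
  C-H: 6 × 403 = 2418
  C-I: 2 × 234 = 468
  Σ(formed) = 3560 kJ
ΔH = Σ(broken) − Σ(formed) = 3501 − 3560 = −59 kJ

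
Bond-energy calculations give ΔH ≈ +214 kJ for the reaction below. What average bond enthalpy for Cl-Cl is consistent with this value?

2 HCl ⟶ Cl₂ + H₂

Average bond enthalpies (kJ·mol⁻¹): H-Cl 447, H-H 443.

Let D be the Cl-Cl bond energy.
Σ(broken) = 2×447 = 894
Σ(formed) = 1×D + 1×443 = 443 + D
ΔH = Σ(broken) − Σ(formed) = (894) − (443 + D) = +451 − D
Setting this equal to +214 kJ gives D = 237 kJ/mol.

D(Cl-Cl) ≈ 237 kJ/mol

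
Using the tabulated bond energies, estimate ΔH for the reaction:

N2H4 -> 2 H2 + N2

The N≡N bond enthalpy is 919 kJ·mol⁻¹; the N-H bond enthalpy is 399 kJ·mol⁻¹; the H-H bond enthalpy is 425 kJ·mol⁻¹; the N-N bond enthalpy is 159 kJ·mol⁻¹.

Bonds broken (reactants):
  N-H: 4 × 399 = 1596
  N-N: 1 × 159 = 159
  Σ(broken) = 1755 kJ
Bonds formed (products):
  H-H: 2 × 425 = 850
  N≡N: 1 × 919 = 919
  Σ(formed) = 1769 kJ
ΔH = Σ(broken) − Σ(formed) = 1755 − 1769 = −14 kJ

ΔH ≈ −14 kJ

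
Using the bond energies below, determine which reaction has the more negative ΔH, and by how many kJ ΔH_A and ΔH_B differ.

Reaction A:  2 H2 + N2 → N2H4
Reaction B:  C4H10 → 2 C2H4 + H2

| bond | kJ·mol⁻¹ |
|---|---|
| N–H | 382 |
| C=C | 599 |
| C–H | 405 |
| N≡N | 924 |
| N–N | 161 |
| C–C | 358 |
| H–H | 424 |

Reaction A, by 179 kJ

Reaction A:
  Bonds broken (reactants):
    H–H: 2 × 424 = 848
    N≡N: 1 × 924 = 924
    Σ(broken) = 1772 kJ
  Bonds formed (products):
    N–H: 4 × 382 = 1528
    N–N: 1 × 161 = 161
    Σ(formed) = 1689 kJ
  ΔH_A = 1772 − 1689 = +83 kJ
Reaction B:
  Bonds broken (reactants):
    C–C: 3 × 358 = 1074
    C–H: 10 × 405 = 4050
    Σ(broken) = 5124 kJ
  Bonds formed (products):
    C–H: 8 × 405 = 3240
    C=C: 2 × 599 = 1198
    H–H: 1 × 424 = 424
    Σ(formed) = 4862 kJ
  ΔH_B = 5124 − 4862 = +262 kJ
ΔH_A − ΔH_B = −179 kJ, so reaction A has the more negative ΔH; |ΔH_A − ΔH_B| = 179 kJ.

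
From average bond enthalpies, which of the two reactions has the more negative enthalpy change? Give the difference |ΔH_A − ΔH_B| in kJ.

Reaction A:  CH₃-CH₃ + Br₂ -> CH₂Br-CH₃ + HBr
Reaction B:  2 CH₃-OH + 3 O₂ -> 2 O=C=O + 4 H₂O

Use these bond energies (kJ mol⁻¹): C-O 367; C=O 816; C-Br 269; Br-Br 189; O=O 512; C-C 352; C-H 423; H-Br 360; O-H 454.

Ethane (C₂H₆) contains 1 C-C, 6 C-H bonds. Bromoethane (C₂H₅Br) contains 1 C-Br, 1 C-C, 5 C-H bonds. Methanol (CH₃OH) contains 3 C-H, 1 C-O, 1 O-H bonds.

Reaction B, by 1163 kJ

Reaction A:
  Bonds broken (reactants):
    Br-Br: 1 × 189 = 189
    C-C: 1 × 352 = 352
    C-H: 6 × 423 = 2538
    Σ(broken) = 3079 kJ
  Bonds formed (products):
    C-Br: 1 × 269 = 269
    C-C: 1 × 352 = 352
    C-H: 5 × 423 = 2115
    H-Br: 1 × 360 = 360
    Σ(formed) = 3096 kJ
  ΔH_A = 3079 − 3096 = −17 kJ
Reaction B:
  Bonds broken (reactants):
    C-H: 6 × 423 = 2538
    C-O: 2 × 367 = 734
    O-H: 2 × 454 = 908
    O=O: 3 × 512 = 1536
    Σ(broken) = 5716 kJ
  Bonds formed (products):
    C=O: 4 × 816 = 3264
    O-H: 8 × 454 = 3632
    Σ(formed) = 6896 kJ
  ΔH_B = 5716 − 6896 = −1180 kJ
ΔH_A − ΔH_B = +1163 kJ, so reaction B has the more negative ΔH; |ΔH_A − ΔH_B| = 1163 kJ.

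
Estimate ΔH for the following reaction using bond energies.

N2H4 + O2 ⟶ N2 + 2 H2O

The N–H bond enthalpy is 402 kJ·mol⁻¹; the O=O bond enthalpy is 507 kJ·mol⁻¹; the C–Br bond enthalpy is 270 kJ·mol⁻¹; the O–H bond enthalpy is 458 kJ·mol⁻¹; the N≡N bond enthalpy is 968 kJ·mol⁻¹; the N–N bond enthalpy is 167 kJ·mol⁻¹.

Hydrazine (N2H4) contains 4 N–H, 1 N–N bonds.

ΔH ≈ −518 kJ

Bonds broken (reactants):
  N–H: 4 × 402 = 1608
  N–N: 1 × 167 = 167
  O=O: 1 × 507 = 507
  Σ(broken) = 2282 kJ
Bonds formed (products):
  N≡N: 1 × 968 = 968
  O–H: 4 × 458 = 1832
  Σ(formed) = 2800 kJ
ΔH = Σ(broken) − Σ(formed) = 2282 − 2800 = −518 kJ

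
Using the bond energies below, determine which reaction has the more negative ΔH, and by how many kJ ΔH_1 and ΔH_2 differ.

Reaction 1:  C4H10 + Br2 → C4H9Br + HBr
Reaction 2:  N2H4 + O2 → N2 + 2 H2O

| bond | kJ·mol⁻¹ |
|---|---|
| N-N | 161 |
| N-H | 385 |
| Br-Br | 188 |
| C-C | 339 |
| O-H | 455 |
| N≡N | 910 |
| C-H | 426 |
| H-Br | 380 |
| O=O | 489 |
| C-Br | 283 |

Reaction 1:
  Bonds broken (reactants):
    Br-Br: 1 × 188 = 188
    C-C: 3 × 339 = 1017
    C-H: 10 × 426 = 4260
    Σ(broken) = 5465 kJ
  Bonds formed (products):
    C-Br: 1 × 283 = 283
    C-C: 3 × 339 = 1017
    C-H: 9 × 426 = 3834
    H-Br: 1 × 380 = 380
    Σ(formed) = 5514 kJ
  ΔH_1 = 5465 − 5514 = −49 kJ
Reaction 2:
  Bonds broken (reactants):
    N-H: 4 × 385 = 1540
    N-N: 1 × 161 = 161
    O=O: 1 × 489 = 489
    Σ(broken) = 2190 kJ
  Bonds formed (products):
    N≡N: 1 × 910 = 910
    O-H: 4 × 455 = 1820
    Σ(formed) = 2730 kJ
  ΔH_2 = 2190 − 2730 = −540 kJ
ΔH_1 − ΔH_2 = +491 kJ, so reaction 2 has the more negative ΔH; |ΔH_1 − ΔH_2| = 491 kJ.

Reaction 2, by 491 kJ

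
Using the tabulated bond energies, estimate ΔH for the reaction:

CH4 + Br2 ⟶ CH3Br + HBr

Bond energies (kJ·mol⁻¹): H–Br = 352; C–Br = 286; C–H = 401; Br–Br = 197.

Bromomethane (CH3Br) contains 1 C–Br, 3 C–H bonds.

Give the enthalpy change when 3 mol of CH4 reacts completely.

Bonds broken (reactants):
  Br–Br: 1 × 197 = 197
  C–H: 4 × 401 = 1604
  Σ(broken) = 1801 kJ
Bonds formed (products):
  C–Br: 1 × 286 = 286
  C–H: 3 × 401 = 1203
  H–Br: 1 × 352 = 352
  Σ(formed) = 1841 kJ
ΔH = Σ(broken) − Σ(formed) = 1801 − 1841 = −40 kJ
For 3× the reaction as written: 3 × (−40) = −120 kJ

ΔH = −120 kJ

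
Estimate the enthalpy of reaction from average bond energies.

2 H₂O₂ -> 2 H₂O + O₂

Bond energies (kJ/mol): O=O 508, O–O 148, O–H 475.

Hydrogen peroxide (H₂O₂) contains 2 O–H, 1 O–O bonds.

ΔH ≈ −212 kJ

Bonds broken (reactants):
  O–H: 4 × 475 = 1900
  O–O: 2 × 148 = 296
  Σ(broken) = 2196 kJ
Bonds formed (products):
  O–H: 4 × 475 = 1900
  O=O: 1 × 508 = 508
  Σ(formed) = 2408 kJ
ΔH = Σ(broken) − Σ(formed) = 2196 − 2408 = −212 kJ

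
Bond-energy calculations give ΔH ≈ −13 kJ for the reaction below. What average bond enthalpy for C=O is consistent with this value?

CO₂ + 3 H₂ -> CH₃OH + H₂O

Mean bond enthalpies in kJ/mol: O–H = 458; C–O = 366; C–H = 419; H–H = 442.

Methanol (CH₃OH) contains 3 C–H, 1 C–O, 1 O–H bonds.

D(C=O) ≈ 829 kJ/mol

Let D be the C=O bond energy.
Σ(broken) = 2×D + 3×442 = 1326 + 2D
Σ(formed) = 3×419 + 1×366 + 3×458 = 2997
ΔH = Σ(broken) − Σ(formed) = (1326 + 2D) − (2997) = −1671 + 2D
Setting this equal to −13 kJ gives 2D = 1658, so D = 829 kJ/mol.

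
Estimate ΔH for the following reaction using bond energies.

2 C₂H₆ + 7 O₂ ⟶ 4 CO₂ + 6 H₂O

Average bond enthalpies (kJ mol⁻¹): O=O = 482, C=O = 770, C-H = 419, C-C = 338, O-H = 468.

Bonds broken (reactants):
  C-C: 2 × 338 = 676
  C-H: 12 × 419 = 5028
  O=O: 7 × 482 = 3374
  Σ(broken) = 9078 kJ
Bonds formed (products):
  C=O: 8 × 770 = 6160
  O-H: 12 × 468 = 5616
  Σ(formed) = 11776 kJ
ΔH = Σ(broken) − Σ(formed) = 9078 − 11776 = −2698 kJ

ΔH ≈ −2698 kJ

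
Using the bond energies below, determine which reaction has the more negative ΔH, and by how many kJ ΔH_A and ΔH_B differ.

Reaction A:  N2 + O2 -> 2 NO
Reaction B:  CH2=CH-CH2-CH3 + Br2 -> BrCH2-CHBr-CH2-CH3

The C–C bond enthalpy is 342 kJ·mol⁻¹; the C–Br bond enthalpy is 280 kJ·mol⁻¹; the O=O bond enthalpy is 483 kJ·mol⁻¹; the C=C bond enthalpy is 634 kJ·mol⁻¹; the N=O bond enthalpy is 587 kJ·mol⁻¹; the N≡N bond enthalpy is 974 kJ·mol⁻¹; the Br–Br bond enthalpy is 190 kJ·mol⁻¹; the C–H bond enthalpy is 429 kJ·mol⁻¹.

Reaction A:
  Bonds broken (reactants):
    N≡N: 1 × 974 = 974
    O=O: 1 × 483 = 483
    Σ(broken) = 1457 kJ
  Bonds formed (products):
    N=O: 2 × 587 = 1174
    Σ(formed) = 1174 kJ
  ΔH_A = 1457 − 1174 = +283 kJ
Reaction B:
  Bonds broken (reactants):
    Br–Br: 1 × 190 = 190
    C–C: 2 × 342 = 684
    C–H: 8 × 429 = 3432
    C=C: 1 × 634 = 634
    Σ(broken) = 4940 kJ
  Bonds formed (products):
    C–Br: 2 × 280 = 560
    C–C: 3 × 342 = 1026
    C–H: 8 × 429 = 3432
    Σ(formed) = 5018 kJ
  ΔH_B = 4940 − 5018 = −78 kJ
ΔH_A − ΔH_B = +361 kJ, so reaction B has the more negative ΔH; |ΔH_A − ΔH_B| = 361 kJ.

Reaction B, by 361 kJ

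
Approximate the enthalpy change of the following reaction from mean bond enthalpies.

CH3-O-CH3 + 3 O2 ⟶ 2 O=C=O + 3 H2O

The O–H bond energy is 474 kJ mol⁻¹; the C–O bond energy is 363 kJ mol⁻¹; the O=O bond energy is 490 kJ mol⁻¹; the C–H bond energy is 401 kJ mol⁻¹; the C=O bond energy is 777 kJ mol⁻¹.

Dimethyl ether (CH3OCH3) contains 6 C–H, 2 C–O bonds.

ΔH ≈ −1350 kJ

Bonds broken (reactants):
  C–H: 6 × 401 = 2406
  C–O: 2 × 363 = 726
  O=O: 3 × 490 = 1470
  Σ(broken) = 4602 kJ
Bonds formed (products):
  C=O: 4 × 777 = 3108
  O–H: 6 × 474 = 2844
  Σ(formed) = 5952 kJ
ΔH = Σ(broken) − Σ(formed) = 4602 − 5952 = −1350 kJ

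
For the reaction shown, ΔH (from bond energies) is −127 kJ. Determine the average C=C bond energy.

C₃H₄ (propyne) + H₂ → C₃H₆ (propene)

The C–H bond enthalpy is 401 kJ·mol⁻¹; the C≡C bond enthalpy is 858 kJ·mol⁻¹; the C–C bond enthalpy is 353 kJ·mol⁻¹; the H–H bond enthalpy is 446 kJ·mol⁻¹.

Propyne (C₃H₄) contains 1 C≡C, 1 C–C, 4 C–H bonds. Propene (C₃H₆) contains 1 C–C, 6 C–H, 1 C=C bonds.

D(C=C) ≈ 629 kJ/mol

Let D be the C=C bond energy.
Σ(broken) = 1×858 + 1×353 + 4×401 + 1×446 = 3261
Σ(formed) = 1×353 + 6×401 + 1×D = 2759 + D
ΔH = Σ(broken) − Σ(formed) = (3261) − (2759 + D) = +502 − D
Setting this equal to −127 kJ gives D = 629 kJ/mol.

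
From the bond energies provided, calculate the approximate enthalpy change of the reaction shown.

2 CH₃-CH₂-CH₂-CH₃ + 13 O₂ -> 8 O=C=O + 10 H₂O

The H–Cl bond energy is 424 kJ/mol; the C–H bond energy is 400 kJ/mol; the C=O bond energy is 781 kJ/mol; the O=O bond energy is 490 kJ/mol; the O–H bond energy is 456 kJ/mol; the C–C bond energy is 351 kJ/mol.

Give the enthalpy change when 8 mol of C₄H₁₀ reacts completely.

ΔH = −20560 kJ

Bonds broken (reactants):
  C–C: 6 × 351 = 2106
  C–H: 20 × 400 = 8000
  O=O: 13 × 490 = 6370
  Σ(broken) = 16476 kJ
Bonds formed (products):
  C=O: 16 × 781 = 12496
  O–H: 20 × 456 = 9120
  Σ(formed) = 21616 kJ
ΔH = Σ(broken) − Σ(formed) = 16476 − 21616 = −5140 kJ
For 4× the reaction as written: 4 × (−5140) = −20560 kJ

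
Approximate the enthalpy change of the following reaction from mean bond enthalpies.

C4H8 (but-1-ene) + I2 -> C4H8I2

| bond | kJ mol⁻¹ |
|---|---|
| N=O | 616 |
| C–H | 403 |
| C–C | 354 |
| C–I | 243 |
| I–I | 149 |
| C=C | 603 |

Bonds broken (reactants):
  C–C: 2 × 354 = 708
  C–H: 8 × 403 = 3224
  C=C: 1 × 603 = 603
  I–I: 1 × 149 = 149
  Σ(broken) = 4684 kJ
Bonds formed (products):
  C–C: 3 × 354 = 1062
  C–H: 8 × 403 = 3224
  C–I: 2 × 243 = 486
  Σ(formed) = 4772 kJ
ΔH = Σ(broken) − Σ(formed) = 4684 − 4772 = −88 kJ

ΔH ≈ −88 kJ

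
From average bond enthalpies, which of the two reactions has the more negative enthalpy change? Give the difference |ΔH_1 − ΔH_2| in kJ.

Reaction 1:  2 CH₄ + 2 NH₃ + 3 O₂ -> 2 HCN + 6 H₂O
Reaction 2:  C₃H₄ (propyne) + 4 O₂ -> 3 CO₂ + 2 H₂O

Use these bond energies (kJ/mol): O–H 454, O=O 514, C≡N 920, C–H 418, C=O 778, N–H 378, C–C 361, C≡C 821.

Reaction 1:
  Bonds broken (reactants):
    C–H: 8 × 418 = 3344
    N–H: 6 × 378 = 2268
    O=O: 3 × 514 = 1542
    Σ(broken) = 7154 kJ
  Bonds formed (products):
    C≡N: 2 × 920 = 1840
    C–H: 2 × 418 = 836
    O–H: 12 × 454 = 5448
    Σ(formed) = 8124 kJ
  ΔH_1 = 7154 − 8124 = −970 kJ
Reaction 2:
  Bonds broken (reactants):
    C≡C: 1 × 821 = 821
    C–C: 1 × 361 = 361
    C–H: 4 × 418 = 1672
    O=O: 4 × 514 = 2056
    Σ(broken) = 4910 kJ
  Bonds formed (products):
    C=O: 6 × 778 = 4668
    O–H: 4 × 454 = 1816
    Σ(formed) = 6484 kJ
  ΔH_2 = 4910 − 6484 = −1574 kJ
ΔH_1 − ΔH_2 = +604 kJ, so reaction 2 has the more negative ΔH; |ΔH_1 − ΔH_2| = 604 kJ.

Reaction 2, by 604 kJ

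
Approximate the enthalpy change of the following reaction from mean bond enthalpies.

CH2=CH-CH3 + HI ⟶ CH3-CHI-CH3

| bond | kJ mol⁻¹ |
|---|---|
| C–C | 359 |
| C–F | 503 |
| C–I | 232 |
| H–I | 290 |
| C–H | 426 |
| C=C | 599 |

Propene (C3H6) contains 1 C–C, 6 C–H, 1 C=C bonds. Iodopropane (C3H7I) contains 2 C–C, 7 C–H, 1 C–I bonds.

Bonds broken (reactants):
  C–C: 1 × 359 = 359
  C–H: 6 × 426 = 2556
  C=C: 1 × 599 = 599
  H–I: 1 × 290 = 290
  Σ(broken) = 3804 kJ
Bonds formed (products):
  C–C: 2 × 359 = 718
  C–H: 7 × 426 = 2982
  C–I: 1 × 232 = 232
  Σ(formed) = 3932 kJ
ΔH = Σ(broken) − Σ(formed) = 3804 − 3932 = −128 kJ

ΔH ≈ −128 kJ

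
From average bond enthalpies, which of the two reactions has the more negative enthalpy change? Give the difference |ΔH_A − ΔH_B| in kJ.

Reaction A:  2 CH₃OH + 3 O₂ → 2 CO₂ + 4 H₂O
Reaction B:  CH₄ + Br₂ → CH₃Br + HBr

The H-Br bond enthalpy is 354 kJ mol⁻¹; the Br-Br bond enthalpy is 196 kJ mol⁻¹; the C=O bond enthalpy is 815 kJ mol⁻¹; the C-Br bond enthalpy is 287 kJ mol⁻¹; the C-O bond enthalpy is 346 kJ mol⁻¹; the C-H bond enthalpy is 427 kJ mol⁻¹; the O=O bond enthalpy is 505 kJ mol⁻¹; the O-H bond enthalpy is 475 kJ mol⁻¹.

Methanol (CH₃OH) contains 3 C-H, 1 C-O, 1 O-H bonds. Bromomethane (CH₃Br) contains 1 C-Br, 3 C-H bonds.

Reaction A, by 1323 kJ

Reaction A:
  Bonds broken (reactants):
    C-H: 6 × 427 = 2562
    C-O: 2 × 346 = 692
    O-H: 2 × 475 = 950
    O=O: 3 × 505 = 1515
    Σ(broken) = 5719 kJ
  Bonds formed (products):
    C=O: 4 × 815 = 3260
    O-H: 8 × 475 = 3800
    Σ(formed) = 7060 kJ
  ΔH_A = 5719 − 7060 = −1341 kJ
Reaction B:
  Bonds broken (reactants):
    Br-Br: 1 × 196 = 196
    C-H: 4 × 427 = 1708
    Σ(broken) = 1904 kJ
  Bonds formed (products):
    C-Br: 1 × 287 = 287
    C-H: 3 × 427 = 1281
    H-Br: 1 × 354 = 354
    Σ(formed) = 1922 kJ
  ΔH_B = 1904 − 1922 = −18 kJ
ΔH_A − ΔH_B = −1323 kJ, so reaction A has the more negative ΔH; |ΔH_A − ΔH_B| = 1323 kJ.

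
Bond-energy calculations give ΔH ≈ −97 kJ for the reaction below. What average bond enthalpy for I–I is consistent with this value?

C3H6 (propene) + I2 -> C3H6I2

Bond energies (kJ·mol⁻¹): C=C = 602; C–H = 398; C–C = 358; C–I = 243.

Let D be the I–I bond energy.
Σ(broken) = 1×358 + 6×398 + 1×602 + 1×D = 3348 + D
Σ(formed) = 2×358 + 6×398 + 2×243 = 3590
ΔH = Σ(broken) − Σ(formed) = (3348 + D) − (3590) = −242 + D
Setting this equal to −97 kJ gives D = 145 kJ/mol.

D(I–I) ≈ 145 kJ/mol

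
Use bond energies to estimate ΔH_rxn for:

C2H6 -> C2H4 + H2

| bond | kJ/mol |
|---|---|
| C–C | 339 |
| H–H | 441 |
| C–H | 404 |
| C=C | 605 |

Bonds broken (reactants):
  C–C: 1 × 339 = 339
  C–H: 6 × 404 = 2424
  Σ(broken) = 2763 kJ
Bonds formed (products):
  C–H: 4 × 404 = 1616
  C=C: 1 × 605 = 605
  H–H: 1 × 441 = 441
  Σ(formed) = 2662 kJ
ΔH = Σ(broken) − Σ(formed) = 2763 − 2662 = +101 kJ

ΔH ≈ +101 kJ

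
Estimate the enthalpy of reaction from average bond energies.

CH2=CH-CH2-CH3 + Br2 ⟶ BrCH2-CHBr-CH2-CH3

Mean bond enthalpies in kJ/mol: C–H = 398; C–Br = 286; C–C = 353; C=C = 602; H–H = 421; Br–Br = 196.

Bonds broken (reactants):
  Br–Br: 1 × 196 = 196
  C–C: 2 × 353 = 706
  C–H: 8 × 398 = 3184
  C=C: 1 × 602 = 602
  Σ(broken) = 4688 kJ
Bonds formed (products):
  C–Br: 2 × 286 = 572
  C–C: 3 × 353 = 1059
  C–H: 8 × 398 = 3184
  Σ(formed) = 4815 kJ
ΔH = Σ(broken) − Σ(formed) = 4688 − 4815 = −127 kJ

ΔH ≈ −127 kJ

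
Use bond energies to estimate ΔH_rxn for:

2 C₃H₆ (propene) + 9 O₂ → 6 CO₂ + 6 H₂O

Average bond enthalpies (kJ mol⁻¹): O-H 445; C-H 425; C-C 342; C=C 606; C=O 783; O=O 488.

ΔH ≈ −3348 kJ

Bonds broken (reactants):
  C-C: 2 × 342 = 684
  C-H: 12 × 425 = 5100
  C=C: 2 × 606 = 1212
  O=O: 9 × 488 = 4392
  Σ(broken) = 11388 kJ
Bonds formed (products):
  C=O: 12 × 783 = 9396
  O-H: 12 × 445 = 5340
  Σ(formed) = 14736 kJ
ΔH = Σ(broken) − Σ(formed) = 11388 − 14736 = −3348 kJ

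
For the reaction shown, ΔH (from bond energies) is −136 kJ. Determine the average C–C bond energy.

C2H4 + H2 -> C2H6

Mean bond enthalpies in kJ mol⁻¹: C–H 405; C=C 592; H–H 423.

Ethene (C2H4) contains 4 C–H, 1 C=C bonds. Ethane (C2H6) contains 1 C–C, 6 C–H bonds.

D(C–C) ≈ 341 kJ/mol

Let D be the C–C bond energy.
Σ(broken) = 4×405 + 1×592 + 1×423 = 2635
Σ(formed) = 1×D + 6×405 = 2430 + D
ΔH = Σ(broken) − Σ(formed) = (2635) − (2430 + D) = +205 − D
Setting this equal to −136 kJ gives D = 341 kJ/mol.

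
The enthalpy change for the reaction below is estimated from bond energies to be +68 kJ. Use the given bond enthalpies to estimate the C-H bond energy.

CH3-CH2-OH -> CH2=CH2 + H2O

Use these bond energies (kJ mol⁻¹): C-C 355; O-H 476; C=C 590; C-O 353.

Let D be the C-H bond energy.
Σ(broken) = 1×355 + 5×D + 1×353 + 1×476 = 1184 + 5D
Σ(formed) = 4×D + 1×590 + 2×476 = 1542 + 4D
ΔH = Σ(broken) − Σ(formed) = (1184 + 5D) − (1542 + 4D) = −358 + D
Setting this equal to +68 kJ gives D = 426 kJ/mol.

D(C-H) ≈ 426 kJ/mol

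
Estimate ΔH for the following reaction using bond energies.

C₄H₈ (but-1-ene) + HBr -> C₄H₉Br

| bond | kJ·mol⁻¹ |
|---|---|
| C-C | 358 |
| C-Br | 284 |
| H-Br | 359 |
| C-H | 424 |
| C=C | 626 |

ΔH ≈ −81 kJ

Bonds broken (reactants):
  C-C: 2 × 358 = 716
  C-H: 8 × 424 = 3392
  C=C: 1 × 626 = 626
  H-Br: 1 × 359 = 359
  Σ(broken) = 5093 kJ
Bonds formed (products):
  C-Br: 1 × 284 = 284
  C-C: 3 × 358 = 1074
  C-H: 9 × 424 = 3816
  Σ(formed) = 5174 kJ
ΔH = Σ(broken) − Σ(formed) = 5093 − 5174 = −81 kJ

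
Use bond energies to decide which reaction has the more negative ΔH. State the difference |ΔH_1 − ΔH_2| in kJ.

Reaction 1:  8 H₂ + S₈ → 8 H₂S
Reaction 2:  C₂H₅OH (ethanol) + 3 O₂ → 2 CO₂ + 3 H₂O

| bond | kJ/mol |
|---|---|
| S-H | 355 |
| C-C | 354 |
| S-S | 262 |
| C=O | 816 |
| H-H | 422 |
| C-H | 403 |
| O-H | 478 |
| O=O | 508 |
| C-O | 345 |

Reaction 2, by 1208 kJ

Reaction 1:
  Bonds broken (reactants):
    H-H: 8 × 422 = 3376
    S-S: 8 × 262 = 2096
    Σ(broken) = 5472 kJ
  Bonds formed (products):
    S-H: 16 × 355 = 5680
    Σ(formed) = 5680 kJ
  ΔH_1 = 5472 − 5680 = −208 kJ
Reaction 2:
  Bonds broken (reactants):
    C-C: 1 × 354 = 354
    C-H: 5 × 403 = 2015
    C-O: 1 × 345 = 345
    O-H: 1 × 478 = 478
    O=O: 3 × 508 = 1524
    Σ(broken) = 4716 kJ
  Bonds formed (products):
    C=O: 4 × 816 = 3264
    O-H: 6 × 478 = 2868
    Σ(formed) = 6132 kJ
  ΔH_2 = 4716 − 6132 = −1416 kJ
ΔH_1 − ΔH_2 = +1208 kJ, so reaction 2 has the more negative ΔH; |ΔH_1 − ΔH_2| = 1208 kJ.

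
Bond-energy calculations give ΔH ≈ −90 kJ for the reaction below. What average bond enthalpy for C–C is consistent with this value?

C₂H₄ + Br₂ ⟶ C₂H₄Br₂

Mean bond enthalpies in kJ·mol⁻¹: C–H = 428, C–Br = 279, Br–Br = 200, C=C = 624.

D(C–C) ≈ 356 kJ/mol

Let D be the C–C bond energy.
Σ(broken) = 1×200 + 4×428 + 1×624 = 2536
Σ(formed) = 2×279 + 1×D + 4×428 = 2270 + D
ΔH = Σ(broken) − Σ(formed) = (2536) − (2270 + D) = +266 − D
Setting this equal to −90 kJ gives D = 356 kJ/mol.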